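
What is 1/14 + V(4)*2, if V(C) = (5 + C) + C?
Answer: 365/14 ≈ 26.071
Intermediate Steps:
V(C) = 5 + 2*C
1/14 + V(4)*2 = 1/14 + (5 + 2*4)*2 = 1/14 + (5 + 8)*2 = 1/14 + 13*2 = 1/14 + 26 = 365/14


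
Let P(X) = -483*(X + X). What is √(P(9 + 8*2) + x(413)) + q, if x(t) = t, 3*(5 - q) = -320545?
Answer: 320560/3 + I*√23737 ≈ 1.0685e+5 + 154.07*I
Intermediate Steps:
q = 320560/3 (q = 5 - ⅓*(-320545) = 5 + 320545/3 = 320560/3 ≈ 1.0685e+5)
P(X) = -966*X
√(P(9 + 8*2) + x(413)) + q = √(-966*(9 + 8*2) + 413) + 320560/3 = √(-966*(9 + 16) + 413) + 320560/3 = √(-966*25 + 413) + 320560/3 = √(-24150 + 413) + 320560/3 = √(-23737) + 320560/3 = I*√23737 + 320560/3 = 320560/3 + I*√23737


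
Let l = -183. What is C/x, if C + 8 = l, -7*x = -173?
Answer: -1337/173 ≈ -7.7283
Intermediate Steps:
x = 173/7 (x = -1/7*(-173) = 173/7 ≈ 24.714)
C = -191 (C = -8 - 183 = -191)
C/x = -191/173/7 = -191*7/173 = -1337/173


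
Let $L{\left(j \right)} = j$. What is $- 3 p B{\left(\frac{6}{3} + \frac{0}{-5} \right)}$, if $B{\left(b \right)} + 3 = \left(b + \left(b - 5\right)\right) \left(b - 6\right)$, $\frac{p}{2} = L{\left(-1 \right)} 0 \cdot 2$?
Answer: $0$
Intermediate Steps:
$p = 0$ ($p = 2 \left(-1\right) 0 \cdot 2 = 2 \cdot 0 \cdot 2 = 2 \cdot 0 = 0$)
$B{\left(b \right)} = -3 + \left(-6 + b\right) \left(-5 + 2 b\right)$ ($B{\left(b \right)} = -3 + \left(b + \left(b - 5\right)\right) \left(b - 6\right) = -3 + \left(b + \left(-5 + b\right)\right) \left(-6 + b\right) = -3 + \left(-5 + 2 b\right) \left(-6 + b\right) = -3 + \left(-6 + b\right) \left(-5 + 2 b\right)$)
$- 3 p B{\left(\frac{6}{3} + \frac{0}{-5} \right)} = \left(-3\right) 0 \left(27 - 17 \left(\frac{6}{3} + \frac{0}{-5}\right) + 2 \left(\frac{6}{3} + \frac{0}{-5}\right)^{2}\right) = 0 \left(27 - 17 \left(6 \cdot \frac{1}{3} + 0 \left(- \frac{1}{5}\right)\right) + 2 \left(6 \cdot \frac{1}{3} + 0 \left(- \frac{1}{5}\right)\right)^{2}\right) = 0 \left(27 - 17 \left(2 + 0\right) + 2 \left(2 + 0\right)^{2}\right) = 0 \left(27 - 34 + 2 \cdot 2^{2}\right) = 0 \left(27 - 34 + 2 \cdot 4\right) = 0 \left(27 - 34 + 8\right) = 0 \cdot 1 = 0$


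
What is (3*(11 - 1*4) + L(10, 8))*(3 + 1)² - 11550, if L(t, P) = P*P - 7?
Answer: -10302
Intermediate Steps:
L(t, P) = -7 + P² (L(t, P) = P² - 7 = -7 + P²)
(3*(11 - 1*4) + L(10, 8))*(3 + 1)² - 11550 = (3*(11 - 1*4) + (-7 + 8²))*(3 + 1)² - 11550 = (3*(11 - 4) + (-7 + 64))*4² - 11550 = (3*7 + 57)*16 - 11550 = (21 + 57)*16 - 11550 = 78*16 - 11550 = 1248 - 11550 = -10302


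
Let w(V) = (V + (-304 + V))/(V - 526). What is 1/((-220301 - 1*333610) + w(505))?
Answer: -21/11632837 ≈ -1.8052e-6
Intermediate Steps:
w(V) = (-304 + 2*V)/(-526 + V)
1/((-220301 - 1*333610) + w(505)) = 1/((-220301 - 1*333610) + 2*(-152 + 505)/(-526 + 505)) = 1/((-220301 - 333610) + 2*353/(-21)) = 1/(-553911 + 2*(-1/21)*353) = 1/(-553911 - 706/21) = 1/(-11632837/21) = -21/11632837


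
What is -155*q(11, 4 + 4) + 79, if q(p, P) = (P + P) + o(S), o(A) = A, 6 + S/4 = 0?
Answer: 1319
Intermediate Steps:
S = -24 (S = -24 + 4*0 = -24 + 0 = -24)
q(p, P) = -24 + 2*P (q(p, P) = (P + P) - 24 = 2*P - 24 = -24 + 2*P)
-155*q(11, 4 + 4) + 79 = -155*(-24 + 2*(4 + 4)) + 79 = -155*(-24 + 2*8) + 79 = -155*(-24 + 16) + 79 = -155*(-8) + 79 = 1240 + 79 = 1319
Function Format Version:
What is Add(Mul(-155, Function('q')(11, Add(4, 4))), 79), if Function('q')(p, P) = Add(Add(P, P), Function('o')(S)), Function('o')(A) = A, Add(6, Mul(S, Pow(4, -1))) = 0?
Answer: 1319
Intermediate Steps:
S = -24 (S = Add(-24, Mul(4, 0)) = Add(-24, 0) = -24)
Function('q')(p, P) = Add(-24, Mul(2, P)) (Function('q')(p, P) = Add(Add(P, P), -24) = Add(Mul(2, P), -24) = Add(-24, Mul(2, P)))
Add(Mul(-155, Function('q')(11, Add(4, 4))), 79) = Add(Mul(-155, Add(-24, Mul(2, Add(4, 4)))), 79) = Add(Mul(-155, Add(-24, Mul(2, 8))), 79) = Add(Mul(-155, Add(-24, 16)), 79) = Add(Mul(-155, -8), 79) = Add(1240, 79) = 1319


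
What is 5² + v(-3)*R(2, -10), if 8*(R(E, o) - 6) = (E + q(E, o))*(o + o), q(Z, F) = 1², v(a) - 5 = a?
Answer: 22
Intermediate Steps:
v(a) = 5 + a
q(Z, F) = 1
R(E, o) = 6 + o*(1 + E)/4 (R(E, o) = 6 + ((E + 1)*(o + o))/8 = 6 + ((1 + E)*(2*o))/8 = 6 + (2*o*(1 + E))/8 = 6 + o*(1 + E)/4)
5² + v(-3)*R(2, -10) = 5² + (5 - 3)*(6 + (¼)*(-10) + (¼)*2*(-10)) = 25 + 2*(6 - 5/2 - 5) = 25 + 2*(-3/2) = 25 - 3 = 22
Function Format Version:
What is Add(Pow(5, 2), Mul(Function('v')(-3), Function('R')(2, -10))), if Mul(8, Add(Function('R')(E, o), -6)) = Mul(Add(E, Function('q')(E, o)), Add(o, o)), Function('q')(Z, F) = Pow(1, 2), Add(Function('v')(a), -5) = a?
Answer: 22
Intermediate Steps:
Function('v')(a) = Add(5, a)
Function('q')(Z, F) = 1
Function('R')(E, o) = Add(6, Mul(Rational(1, 4), o, Add(1, E))) (Function('R')(E, o) = Add(6, Mul(Rational(1, 8), Mul(Add(E, 1), Add(o, o)))) = Add(6, Mul(Rational(1, 8), Mul(Add(1, E), Mul(2, o)))) = Add(6, Mul(Rational(1, 8), Mul(2, o, Add(1, E)))) = Add(6, Mul(Rational(1, 4), o, Add(1, E))))
Add(Pow(5, 2), Mul(Function('v')(-3), Function('R')(2, -10))) = Add(Pow(5, 2), Mul(Add(5, -3), Add(6, Mul(Rational(1, 4), -10), Mul(Rational(1, 4), 2, -10)))) = Add(25, Mul(2, Add(6, Rational(-5, 2), -5))) = Add(25, Mul(2, Rational(-3, 2))) = Add(25, -3) = 22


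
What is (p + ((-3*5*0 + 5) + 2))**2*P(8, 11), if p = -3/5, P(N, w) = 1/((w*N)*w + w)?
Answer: 1024/24475 ≈ 0.041839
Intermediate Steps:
P(N, w) = 1/(w + N*w**2) (P(N, w) = 1/((N*w)*w + w) = 1/(N*w**2 + w) = 1/(w + N*w**2))
p = -3/5 (p = -3*1/5 = -3/5 ≈ -0.60000)
(p + ((-3*5*0 + 5) + 2))**2*P(8, 11) = (-3/5 + ((-3*5*0 + 5) + 2))**2*(1/(11*(1 + 8*11))) = (-3/5 + ((-15*0 + 5) + 2))**2*(1/(11*(1 + 88))) = (-3/5 + ((0 + 5) + 2))**2*((1/11)/89) = (-3/5 + (5 + 2))**2*((1/11)*(1/89)) = (-3/5 + 7)**2*(1/979) = (32/5)**2*(1/979) = (1024/25)*(1/979) = 1024/24475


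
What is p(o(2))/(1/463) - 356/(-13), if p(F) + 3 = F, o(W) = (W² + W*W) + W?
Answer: 42489/13 ≈ 3268.4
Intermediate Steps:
o(W) = W + 2*W² (o(W) = (W² + W²) + W = 2*W² + W = W + 2*W²)
p(F) = -3 + F
p(o(2))/(1/463) - 356/(-13) = (-3 + 2*(1 + 2*2))/(1/463) - 356/(-13) = (-3 + 2*(1 + 4))/(1/463) - 356*(-1/13) = (-3 + 2*5)*463 + 356/13 = (-3 + 10)*463 + 356/13 = 7*463 + 356/13 = 3241 + 356/13 = 42489/13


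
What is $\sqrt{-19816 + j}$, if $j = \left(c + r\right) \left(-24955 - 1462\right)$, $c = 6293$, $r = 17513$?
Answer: $3 i \sqrt{69878102} \approx 25078.0 i$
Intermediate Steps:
$j = -628883102$ ($j = \left(6293 + 17513\right) \left(-24955 - 1462\right) = 23806 \left(-26417\right) = -628883102$)
$\sqrt{-19816 + j} = \sqrt{-19816 - 628883102} = \sqrt{-628902918} = 3 i \sqrt{69878102}$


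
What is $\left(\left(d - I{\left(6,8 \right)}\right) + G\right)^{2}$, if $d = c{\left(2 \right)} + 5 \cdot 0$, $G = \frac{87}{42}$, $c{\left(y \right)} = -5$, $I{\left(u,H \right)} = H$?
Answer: $\frac{23409}{196} \approx 119.43$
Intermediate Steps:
$G = \frac{29}{14}$ ($G = 87 \cdot \frac{1}{42} = \frac{29}{14} \approx 2.0714$)
$d = -5$ ($d = -5 + 5 \cdot 0 = -5 + 0 = -5$)
$\left(\left(d - I{\left(6,8 \right)}\right) + G\right)^{2} = \left(\left(-5 - 8\right) + \frac{29}{14}\right)^{2} = \left(-13 + \frac{29}{14}\right)^{2} = \left(- \frac{153}{14}\right)^{2} = \frac{23409}{196}$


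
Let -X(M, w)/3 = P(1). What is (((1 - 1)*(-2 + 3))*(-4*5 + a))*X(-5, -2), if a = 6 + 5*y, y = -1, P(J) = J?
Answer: 0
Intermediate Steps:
X(M, w) = -3 (X(M, w) = -3*1 = -3)
a = 1 (a = 6 + 5*(-1) = 6 - 5 = 1)
(((1 - 1)*(-2 + 3))*(-4*5 + a))*X(-5, -2) = (((1 - 1)*(-2 + 3))*(-4*5 + 1))*(-3) = ((0*1)*(-20 + 1))*(-3) = (0*(-19))*(-3) = 0*(-3) = 0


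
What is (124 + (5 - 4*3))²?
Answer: 13689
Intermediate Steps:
(124 + (5 - 4*3))² = (124 + (5 - 12))² = (124 - 7)² = 117² = 13689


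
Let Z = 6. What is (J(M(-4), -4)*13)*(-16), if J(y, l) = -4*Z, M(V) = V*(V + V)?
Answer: 4992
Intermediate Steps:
M(V) = 2*V**2 (M(V) = V*(2*V) = 2*V**2)
J(y, l) = -24 (J(y, l) = -4*6 = -24)
(J(M(-4), -4)*13)*(-16) = -24*13*(-16) = -312*(-16) = 4992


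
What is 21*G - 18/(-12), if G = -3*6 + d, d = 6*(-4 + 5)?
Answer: -501/2 ≈ -250.50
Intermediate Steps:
d = 6 (d = 6*1 = 6)
G = -12 (G = -3*6 + 6 = -18 + 6 = -12)
21*G - 18/(-12) = 21*(-12) - 18/(-12) = -252 - 18*(-1/12) = -252 + 3/2 = -501/2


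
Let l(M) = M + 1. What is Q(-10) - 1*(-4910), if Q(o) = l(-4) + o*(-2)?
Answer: 4927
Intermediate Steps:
l(M) = 1 + M
Q(o) = -3 - 2*o (Q(o) = (1 - 4) + o*(-2) = -3 - 2*o)
Q(-10) - 1*(-4910) = (-3 - 2*(-10)) - 1*(-4910) = (-3 + 20) + 4910 = 17 + 4910 = 4927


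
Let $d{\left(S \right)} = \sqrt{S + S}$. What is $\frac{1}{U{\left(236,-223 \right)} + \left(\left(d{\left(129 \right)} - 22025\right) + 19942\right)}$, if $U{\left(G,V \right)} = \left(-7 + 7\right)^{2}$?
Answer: $- \frac{2083}{4338631} - \frac{\sqrt{258}}{4338631} \approx -0.00048381$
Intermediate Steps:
$d{\left(S \right)} = \sqrt{2} \sqrt{S}$ ($d{\left(S \right)} = \sqrt{2 S} = \sqrt{2} \sqrt{S}$)
$U{\left(G,V \right)} = 0$ ($U{\left(G,V \right)} = 0^{2} = 0$)
$\frac{1}{U{\left(236,-223 \right)} + \left(\left(d{\left(129 \right)} - 22025\right) + 19942\right)} = \frac{1}{0 + \left(\left(\sqrt{2} \sqrt{129} - 22025\right) + 19942\right)} = \frac{1}{0 + \left(\left(\sqrt{258} - 22025\right) + 19942\right)} = \frac{1}{0 + \left(\left(-22025 + \sqrt{258}\right) + 19942\right)} = \frac{1}{0 - \left(2083 - \sqrt{258}\right)} = \frac{1}{-2083 + \sqrt{258}}$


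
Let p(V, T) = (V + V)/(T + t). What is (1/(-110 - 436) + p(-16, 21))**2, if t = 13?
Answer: 76615009/86155524 ≈ 0.88926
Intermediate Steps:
p(V, T) = 2*V/(13 + T) (p(V, T) = (V + V)/(T + 13) = (2*V)/(13 + T) = 2*V/(13 + T))
(1/(-110 - 436) + p(-16, 21))**2 = (1/(-110 - 436) + 2*(-16)/(13 + 21))**2 = (1/(-546) + 2*(-16)/34)**2 = (-1/546 + 2*(-16)*(1/34))**2 = (-1/546 - 16/17)**2 = (-8753/9282)**2 = 76615009/86155524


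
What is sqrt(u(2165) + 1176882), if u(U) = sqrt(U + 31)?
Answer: sqrt(1176882 + 6*sqrt(61)) ≈ 1084.9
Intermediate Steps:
u(U) = sqrt(31 + U)
sqrt(u(2165) + 1176882) = sqrt(sqrt(31 + 2165) + 1176882) = sqrt(sqrt(2196) + 1176882) = sqrt(6*sqrt(61) + 1176882) = sqrt(1176882 + 6*sqrt(61))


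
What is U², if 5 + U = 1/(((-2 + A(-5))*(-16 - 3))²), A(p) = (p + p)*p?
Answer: 17294943720961/691798081536 ≈ 25.000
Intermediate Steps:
A(p) = 2*p² (A(p) = (2*p)*p = 2*p²)
U = -4158719/831744 (U = -5 + 1/(((-2 + 2*(-5)²)*(-16 - 3))²) = -5 + 1/(((-2 + 2*25)*(-19))²) = -5 + 1/(((-2 + 50)*(-19))²) = -5 + 1/((48*(-19))²) = -5 + 1/((-912)²) = -5 + 1/831744 = -4158719/831744 ≈ -5.0000)
U² = (-4158719/831744)² = 17294943720961/691798081536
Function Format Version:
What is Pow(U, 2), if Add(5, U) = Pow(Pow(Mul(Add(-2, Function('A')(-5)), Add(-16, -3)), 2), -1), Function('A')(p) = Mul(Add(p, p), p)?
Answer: Rational(17294943720961, 691798081536) ≈ 25.000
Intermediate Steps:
Function('A')(p) = Mul(2, Pow(p, 2)) (Function('A')(p) = Mul(Mul(2, p), p) = Mul(2, Pow(p, 2)))
U = Rational(-4158719, 831744) (U = Add(-5, Pow(Pow(Mul(Add(-2, Mul(2, Pow(-5, 2))), Add(-16, -3)), 2), -1)) = Add(-5, Pow(Pow(Mul(Add(-2, Mul(2, 25)), -19), 2), -1)) = Add(-5, Pow(Pow(Mul(Add(-2, 50), -19), 2), -1)) = Add(-5, Pow(Pow(Mul(48, -19), 2), -1)) = Add(-5, Pow(Pow(-912, 2), -1)) = Add(-5, Pow(831744, -1)) = Add(-5, Rational(1, 831744)) = Rational(-4158719, 831744) ≈ -5.0000)
Pow(U, 2) = Pow(Rational(-4158719, 831744), 2) = Rational(17294943720961, 691798081536)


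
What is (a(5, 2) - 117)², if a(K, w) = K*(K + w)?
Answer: 6724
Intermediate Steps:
(a(5, 2) - 117)² = (5*(5 + 2) - 117)² = (5*7 - 117)² = (35 - 117)² = (-82)² = 6724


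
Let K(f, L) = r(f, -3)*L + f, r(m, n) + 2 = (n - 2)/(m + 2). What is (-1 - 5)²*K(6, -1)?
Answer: 621/2 ≈ 310.50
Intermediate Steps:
r(m, n) = -2 + (-2 + n)/(2 + m) (r(m, n) = -2 + (n - 2)/(m + 2) = -2 + (-2 + n)/(2 + m))
K(f, L) = f + L*(-9 - 2*f)/(2 + f) (K(f, L) = ((-6 - 3 - 2*f)/(2 + f))*L + f = ((-9 - 2*f)/(2 + f))*L + f = L*(-9 - 2*f)/(2 + f) + f = f + L*(-9 - 2*f)/(2 + f))
(-1 - 5)²*K(6, -1) = (-1 - 5)²*((6*(2 + 6) - 1*(-1)*(9 + 2*6))/(2 + 6)) = (-6)²*((6*8 - 1*(-1)*(9 + 12))/8) = 36*((48 - 1*(-1)*21)/8) = 36*((48 + 21)/8) = 36*((⅛)*69) = 36*(69/8) = 621/2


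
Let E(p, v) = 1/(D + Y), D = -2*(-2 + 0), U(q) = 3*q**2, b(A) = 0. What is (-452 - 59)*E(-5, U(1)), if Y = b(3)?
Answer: -511/4 ≈ -127.75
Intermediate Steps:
Y = 0
D = 4 (D = -2*(-2) = 4)
E(p, v) = 1/4 (E(p, v) = 1/(4 + 0) = 1/4)
(-452 - 59)*E(-5, U(1)) = (-452 - 59)*(1/4) = -511*1/4 = -511/4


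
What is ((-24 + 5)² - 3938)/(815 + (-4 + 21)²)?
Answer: -3577/1104 ≈ -3.2400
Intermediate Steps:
((-24 + 5)² - 3938)/(815 + (-4 + 21)²) = ((-19)² - 3938)/(815 + 17²) = (361 - 3938)/(815 + 289) = -3577/1104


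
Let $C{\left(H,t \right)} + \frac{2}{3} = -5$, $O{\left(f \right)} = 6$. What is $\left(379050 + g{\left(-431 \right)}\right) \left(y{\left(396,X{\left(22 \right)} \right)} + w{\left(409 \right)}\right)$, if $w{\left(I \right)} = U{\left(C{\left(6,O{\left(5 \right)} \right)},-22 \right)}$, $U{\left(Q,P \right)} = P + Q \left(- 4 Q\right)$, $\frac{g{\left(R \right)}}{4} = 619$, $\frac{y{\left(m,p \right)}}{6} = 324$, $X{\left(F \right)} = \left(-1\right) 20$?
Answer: $\frac{6158592692}{9} \approx 6.8429 \cdot 10^{8}$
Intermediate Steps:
$X{\left(F \right)} = -20$
$C{\left(H,t \right)} = - \frac{17}{3}$ ($C{\left(H,t \right)} = - \frac{2}{3} - 5 = - \frac{17}{3}$)
$y{\left(m,p \right)} = 1944$ ($y{\left(m,p \right)} = 6 \cdot 324 = 1944$)
$g{\left(R \right)} = 2476$ ($g{\left(R \right)} = 4 \cdot 619 = 2476$)
$U{\left(Q,P \right)} = P - 4 Q^{2}$
$w{\left(I \right)} = - \frac{1354}{9}$ ($w{\left(I \right)} = -22 - 4 \left(- \frac{17}{3}\right)^{2} = -22 - \frac{1156}{9} = - \frac{1354}{9}$)
$\left(379050 + g{\left(-431 \right)}\right) \left(y{\left(396,X{\left(22 \right)} \right)} + w{\left(409 \right)}\right) = \left(379050 + 2476\right) \left(1944 - \frac{1354}{9}\right) = 381526 \cdot \frac{16142}{9} = \frac{6158592692}{9}$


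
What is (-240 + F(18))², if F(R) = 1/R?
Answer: 18653761/324 ≈ 57573.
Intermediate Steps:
(-240 + F(18))² = (-240 + 1/18)² = (-4319/18)² = 18653761/324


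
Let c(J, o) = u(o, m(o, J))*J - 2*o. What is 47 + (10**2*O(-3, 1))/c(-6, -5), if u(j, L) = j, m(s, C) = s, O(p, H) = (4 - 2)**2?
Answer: 57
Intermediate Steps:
O(p, H) = 4 (O(p, H) = 2**2 = 4)
c(J, o) = -2*o + J*o (c(J, o) = o*J - 2*o = J*o - 2*o = -2*o + J*o)
47 + (10**2*O(-3, 1))/c(-6, -5) = 47 + (10**2*4)/((-5*(-2 - 6))) = 47 + (100*4)/((-5*(-8))) = 47 + 400/40 = 47 + 400*(1/40) = 47 + 10 = 57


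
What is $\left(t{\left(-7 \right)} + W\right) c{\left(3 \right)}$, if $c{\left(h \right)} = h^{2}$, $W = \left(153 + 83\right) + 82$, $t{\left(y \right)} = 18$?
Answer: $3024$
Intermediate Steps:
$W = 318$ ($W = 236 + 82 = 318$)
$\left(t{\left(-7 \right)} + W\right) c{\left(3 \right)} = \left(18 + 318\right) 3^{2} = 336 \cdot 9 = 3024$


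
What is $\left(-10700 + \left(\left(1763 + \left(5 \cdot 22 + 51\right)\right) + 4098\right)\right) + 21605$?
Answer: $16927$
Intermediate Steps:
$\left(-10700 + \left(\left(1763 + \left(5 \cdot 22 + 51\right)\right) + 4098\right)\right) + 21605 = \left(-10700 + \left(\left(1763 + \left(110 + 51\right)\right) + 4098\right)\right) + 21605 = \left(-10700 + \left(\left(1763 + 161\right) + 4098\right)\right) + 21605 = \left(-10700 + \left(1924 + 4098\right)\right) + 21605 = \left(-10700 + 6022\right) + 21605 = -4678 + 21605 = 16927$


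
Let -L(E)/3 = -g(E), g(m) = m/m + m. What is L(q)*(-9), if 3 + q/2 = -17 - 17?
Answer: 1971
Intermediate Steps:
g(m) = 1 + m
q = -74 (q = -6 + 2*(-17 - 17) = -6 + 2*(-34) = -6 - 68 = -74)
L(E) = 3 + 3*E (L(E) = -(-3)*(1 + E) = -3*(-1 - E) = 3 + 3*E)
L(q)*(-9) = (3 + 3*(-74))*(-9) = (3 - 222)*(-9) = -219*(-9) = 1971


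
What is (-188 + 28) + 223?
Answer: 63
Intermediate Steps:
(-188 + 28) + 223 = -160 + 223 = 63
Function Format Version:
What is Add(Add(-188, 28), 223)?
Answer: 63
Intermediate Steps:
Add(Add(-188, 28), 223) = Add(-160, 223) = 63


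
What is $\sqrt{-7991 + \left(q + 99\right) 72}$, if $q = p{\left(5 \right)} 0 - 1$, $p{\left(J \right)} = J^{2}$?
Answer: $i \sqrt{935} \approx 30.578 i$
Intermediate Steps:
$q = -1$ ($q = 5^{2} \cdot 0 - 1 = 25 \cdot 0 - 1 = 0 - 1 = -1$)
$\sqrt{-7991 + \left(q + 99\right) 72} = \sqrt{-7991 + \left(-1 + 99\right) 72} = \sqrt{-7991 + 98 \cdot 72} = \sqrt{-7991 + 7056} = \sqrt{-935} = i \sqrt{935}$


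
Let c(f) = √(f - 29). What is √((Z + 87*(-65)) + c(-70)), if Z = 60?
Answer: √(-5595 + 3*I*√11) ≈ 0.0665 + 74.8*I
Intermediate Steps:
c(f) = √(-29 + f)
√((Z + 87*(-65)) + c(-70)) = √((60 + 87*(-65)) + √(-29 - 70)) = √((60 - 5655) + √(-99)) = √(-5595 + 3*I*√11)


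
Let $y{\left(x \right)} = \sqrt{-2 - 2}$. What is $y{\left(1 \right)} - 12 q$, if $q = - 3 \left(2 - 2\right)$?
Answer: $2 i \approx 2.0 i$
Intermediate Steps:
$y{\left(x \right)} = 2 i$ ($y{\left(x \right)} = \sqrt{-4} = 2 i$)
$q = 0$ ($q = \left(-3\right) 0 = 0$)
$y{\left(1 \right)} - 12 q = 2 i - 0 = 2 i + 0 = 2 i$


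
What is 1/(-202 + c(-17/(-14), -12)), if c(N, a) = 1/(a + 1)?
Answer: -11/2223 ≈ -0.0049483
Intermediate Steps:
c(N, a) = 1/(1 + a)
1/(-202 + c(-17/(-14), -12)) = 1/(-202 + 1/(1 - 12)) = 1/(-202 + 1/(-11)) = 1/(-202 - 1/11) = 1/(-2223/11) = -11/2223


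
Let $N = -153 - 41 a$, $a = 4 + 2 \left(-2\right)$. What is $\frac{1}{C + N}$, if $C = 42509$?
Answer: $\frac{1}{42356} \approx 2.3609 \cdot 10^{-5}$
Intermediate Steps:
$a = 0$ ($a = 4 - 4 = 0$)
$N = -153$ ($N = -153 - 0 = -153 + 0 = -153$)
$\frac{1}{C + N} = \frac{1}{42509 - 153} = \frac{1}{42356}$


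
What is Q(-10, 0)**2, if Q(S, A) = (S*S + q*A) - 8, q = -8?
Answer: 8464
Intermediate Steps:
Q(S, A) = -8 + S**2 - 8*A (Q(S, A) = (S*S - 8*A) - 8 = (S**2 - 8*A) - 8 = -8 + S**2 - 8*A)
Q(-10, 0)**2 = (-8 + (-10)**2 - 8*0)**2 = (-8 + 100 + 0)**2 = 92**2 = 8464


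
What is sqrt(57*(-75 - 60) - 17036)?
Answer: I*sqrt(24731) ≈ 157.26*I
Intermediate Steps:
sqrt(57*(-75 - 60) - 17036) = sqrt(57*(-135) - 17036) = sqrt(-7695 - 17036) = sqrt(-24731) = I*sqrt(24731)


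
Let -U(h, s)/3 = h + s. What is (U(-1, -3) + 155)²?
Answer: 27889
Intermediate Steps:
U(h, s) = -3*h - 3*s (U(h, s) = -3*(h + s) = -3*h - 3*s)
(U(-1, -3) + 155)² = ((-3*(-1) - 3*(-3)) + 155)² = ((3 + 9) + 155)² = (12 + 155)² = 167² = 27889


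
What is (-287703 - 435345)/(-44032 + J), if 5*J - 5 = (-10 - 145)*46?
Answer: 723048/45457 ≈ 15.906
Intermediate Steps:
J = -1425 (J = 1 + ((-10 - 145)*46)/5 = 1 + (-155*46)/5 = 1 + (⅕)*(-7130) = 1 - 1426 = -1425)
(-287703 - 435345)/(-44032 + J) = (-287703 - 435345)/(-44032 - 1425) = -723048/(-45457) = -723048*(-1/45457) = 723048/45457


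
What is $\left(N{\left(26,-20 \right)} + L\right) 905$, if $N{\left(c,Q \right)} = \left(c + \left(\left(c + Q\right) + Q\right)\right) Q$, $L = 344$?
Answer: $94120$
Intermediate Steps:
$N{\left(c,Q \right)} = Q \left(2 Q + 2 c\right)$ ($N{\left(c,Q \right)} = \left(c + \left(\left(Q + c\right) + Q\right)\right) Q = \left(c + \left(c + 2 Q\right)\right) Q = \left(2 Q + 2 c\right) Q = Q \left(2 Q + 2 c\right)$)
$\left(N{\left(26,-20 \right)} + L\right) 905 = \left(2 \left(-20\right) \left(-20 + 26\right) + 344\right) 905 = \left(2 \left(-20\right) 6 + 344\right) 905 = \left(-240 + 344\right) 905 = 104 \cdot 905 = 94120$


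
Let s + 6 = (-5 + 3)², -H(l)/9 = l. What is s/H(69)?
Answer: 2/621 ≈ 0.0032206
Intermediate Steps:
H(l) = -9*l
s = -2 (s = -6 + (-5 + 3)² = -6 + (-2)² = -6 + 4 = -2)
s/H(69) = -2/((-9*69)) = -2/(-621) = -2*(-1/621) = 2/621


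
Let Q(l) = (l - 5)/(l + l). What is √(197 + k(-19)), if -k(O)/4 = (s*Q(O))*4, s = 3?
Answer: √60173/19 ≈ 12.911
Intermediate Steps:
Q(l) = (-5 + l)/(2*l) (Q(l) = (-5 + l)/((2*l)) = (-5 + l)*(1/(2*l)) = (-5 + l)/(2*l))
k(O) = -24*(-5 + O)/O (k(O) = -4*3*((-5 + O)/(2*O))*4 = -4*3*(-5 + O)/(2*O)*4 = -24*(-5 + O)/O)
√(197 + k(-19)) = √(197 + (-24 + 120/(-19))) = √(197 + (-24 + 120*(-1/19))) = √(197 + (-24 - 120/19)) = √(197 - 576/19) = √(3167/19) = √60173/19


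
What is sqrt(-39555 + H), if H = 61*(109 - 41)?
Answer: I*sqrt(35407) ≈ 188.17*I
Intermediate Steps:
H = 4148 (H = 61*68 = 4148)
sqrt(-39555 + H) = sqrt(-39555 + 4148) = sqrt(-35407) = I*sqrt(35407)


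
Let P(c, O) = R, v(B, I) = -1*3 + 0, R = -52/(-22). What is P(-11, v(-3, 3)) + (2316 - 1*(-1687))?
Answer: 44059/11 ≈ 4005.4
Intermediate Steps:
R = 26/11 (R = -52*(-1/22) = 26/11 ≈ 2.3636)
v(B, I) = -3 (v(B, I) = -3 + 0 = -3)
P(c, O) = 26/11
P(-11, v(-3, 3)) + (2316 - 1*(-1687)) = 26/11 + (2316 - 1*(-1687)) = 26/11 + (2316 + 1687) = 26/11 + 4003 = 44059/11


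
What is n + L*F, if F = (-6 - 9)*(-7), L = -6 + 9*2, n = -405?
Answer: 855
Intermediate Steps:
L = 12 (L = -6 + 18 = 12)
F = 105 (F = -15*(-7) = 105)
n + L*F = -405 + 12*105 = -405 + 1260 = 855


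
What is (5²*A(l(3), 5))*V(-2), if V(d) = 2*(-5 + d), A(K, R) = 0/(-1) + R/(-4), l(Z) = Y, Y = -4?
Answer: 875/2 ≈ 437.50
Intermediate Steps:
l(Z) = -4
A(K, R) = -R/4 (A(K, R) = 0*(-1) + R*(-¼) = 0 - R/4 = -R/4)
V(d) = -10 + 2*d
(5²*A(l(3), 5))*V(-2) = (5²*(-¼*5))*(-10 + 2*(-2)) = (25*(-5/4))*(-10 - 4) = -125/4*(-14) = 875/2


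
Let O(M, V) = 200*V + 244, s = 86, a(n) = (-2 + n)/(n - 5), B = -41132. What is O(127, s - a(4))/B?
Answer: -4461/10283 ≈ -0.43382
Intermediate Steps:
a(n) = (-2 + n)/(-5 + n)
O(M, V) = 244 + 200*V
O(127, s - a(4))/B = (244 + 200*(86 - (-2 + 4)/(-5 + 4)))/(-41132) = (244 + 200*(86 - 2/(-1)))*(-1/41132) = (244 + 200*(86 - (-1)*2))*(-1/41132) = (244 + 200*(86 - 1*(-2)))*(-1/41132) = (244 + 200*(86 + 2))*(-1/41132) = (244 + 200*88)*(-1/41132) = (244 + 17600)*(-1/41132) = 17844*(-1/41132) = -4461/10283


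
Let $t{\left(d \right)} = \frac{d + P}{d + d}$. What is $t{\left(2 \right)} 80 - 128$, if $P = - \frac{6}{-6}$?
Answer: $-68$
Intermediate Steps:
$P = 1$ ($P = \left(-6\right) \left(- \frac{1}{6}\right) = 1$)
$t{\left(d \right)} = \frac{1 + d}{2 d}$ ($t{\left(d \right)} = \frac{d + 1}{d + d} = \frac{1 + d}{2 d}$)
$t{\left(2 \right)} 80 - 128 = \frac{1 + 2}{2 \cdot 2} \cdot 80 - 128 = \frac{1}{2} \cdot \frac{1}{2} \cdot 3 \cdot 80 - 128 = \frac{3}{4} \cdot 80 - 128 = 60 - 128 = -68$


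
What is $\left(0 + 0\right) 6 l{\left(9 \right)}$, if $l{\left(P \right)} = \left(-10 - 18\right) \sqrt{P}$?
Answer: $0$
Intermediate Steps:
$l{\left(P \right)} = - 28 \sqrt{P}$
$\left(0 + 0\right) 6 l{\left(9 \right)} = \left(0 + 0\right) 6 \left(- 28 \sqrt{9}\right) = 0 \cdot 6 \left(\left(-28\right) 3\right) = 0 \left(-84\right) = 0$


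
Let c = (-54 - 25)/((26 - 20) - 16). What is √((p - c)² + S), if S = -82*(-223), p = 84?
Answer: √2407721/10 ≈ 155.17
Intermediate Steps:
S = 18286
c = 79/10 (c = -79/(6 - 16) = -79/(-10) = -79*(-⅒) = 79/10 ≈ 7.9000)
√((p - c)² + S) = √((84 - 1*79/10)² + 18286) = √((84 - 79/10)² + 18286) = √((761/10)² + 18286) = √(579121/100 + 18286) = √(2407721/100) = √2407721/10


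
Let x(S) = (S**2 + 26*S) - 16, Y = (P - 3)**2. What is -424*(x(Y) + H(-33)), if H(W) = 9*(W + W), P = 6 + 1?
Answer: -26288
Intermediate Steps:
P = 7
H(W) = 18*W (H(W) = 9*(2*W) = 18*W)
Y = 16 (Y = (7 - 3)**2 = 4**2 = 16)
x(S) = -16 + S**2 + 26*S
-424*(x(Y) + H(-33)) = -424*((-16 + 16**2 + 26*16) + 18*(-33)) = -424*((-16 + 256 + 416) - 594) = -424*(656 - 594) = -424*62 = -26288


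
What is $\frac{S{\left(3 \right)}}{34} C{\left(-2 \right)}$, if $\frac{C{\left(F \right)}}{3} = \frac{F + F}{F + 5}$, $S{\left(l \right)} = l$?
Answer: $- \frac{6}{17} \approx -0.35294$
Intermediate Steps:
$C{\left(F \right)} = \frac{6 F}{5 + F}$ ($C{\left(F \right)} = 3 \frac{F + F}{F + 5} = 3 \frac{2 F}{5 + F} = \frac{6 F}{5 + F}$)
$\frac{S{\left(3 \right)}}{34} C{\left(-2 \right)} = \frac{3}{34} \cdot 6 \left(-2\right) \frac{1}{5 - 2} = 3 \cdot \frac{1}{34} \cdot 6 \left(-2\right) \frac{1}{3} = \frac{3 \cdot 6 \left(-2\right) \frac{1}{3}}{34} = \frac{3}{34} \left(-4\right) = - \frac{6}{17}$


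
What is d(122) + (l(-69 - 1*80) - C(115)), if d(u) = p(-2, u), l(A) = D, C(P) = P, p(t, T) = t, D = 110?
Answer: -7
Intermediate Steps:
l(A) = 110
d(u) = -2
d(122) + (l(-69 - 1*80) - C(115)) = -2 + (110 - 1*115) = -2 + (110 - 115) = -2 - 5 = -7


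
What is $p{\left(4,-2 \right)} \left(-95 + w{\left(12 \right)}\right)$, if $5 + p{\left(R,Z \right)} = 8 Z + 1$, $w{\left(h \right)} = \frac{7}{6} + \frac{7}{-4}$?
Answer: $\frac{5735}{3} \approx 1911.7$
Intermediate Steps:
$w{\left(h \right)} = - \frac{7}{12}$ ($w{\left(h \right)} = 7 \cdot \frac{1}{6} + 7 \left(- \frac{1}{4}\right) = \frac{7}{6} - \frac{7}{4} = - \frac{7}{12}$)
$p{\left(R,Z \right)} = -4 + 8 Z$ ($p{\left(R,Z \right)} = -5 + \left(8 Z + 1\right) = -5 + \left(1 + 8 Z\right) = -4 + 8 Z$)
$p{\left(4,-2 \right)} \left(-95 + w{\left(12 \right)}\right) = \left(-4 + 8 \left(-2\right)\right) \left(-95 - \frac{7}{12}\right) = \left(-4 - 16\right) \left(- \frac{1147}{12}\right) = \left(-20\right) \left(- \frac{1147}{12}\right) = \frac{5735}{3}$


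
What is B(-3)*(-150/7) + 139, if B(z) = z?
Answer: 1423/7 ≈ 203.29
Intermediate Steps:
B(-3)*(-150/7) + 139 = -(-450)/7 + 139 = -3*(-150/7) + 139 = 450/7 + 139 = 1423/7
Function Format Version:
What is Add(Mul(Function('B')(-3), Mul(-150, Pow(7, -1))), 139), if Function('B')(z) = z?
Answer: Rational(1423, 7) ≈ 203.29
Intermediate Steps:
Add(Mul(Function('B')(-3), Mul(-150, Pow(7, -1))), 139) = Add(Mul(-3, Mul(-150, Pow(7, -1))), 139) = Add(Mul(-3, Mul(-150, Rational(1, 7))), 139) = Add(Mul(-3, Rational(-150, 7)), 139) = Add(Rational(450, 7), 139) = Rational(1423, 7)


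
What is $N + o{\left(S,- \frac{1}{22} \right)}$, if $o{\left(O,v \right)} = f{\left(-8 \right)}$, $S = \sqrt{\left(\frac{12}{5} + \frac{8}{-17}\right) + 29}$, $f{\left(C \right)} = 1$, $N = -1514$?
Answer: $-1513$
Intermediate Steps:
$S = \frac{\sqrt{223465}}{85}$ ($S = \sqrt{\left(12 \cdot \frac{1}{5} + 8 \left(- \frac{1}{17}\right)\right) + 29} = \sqrt{\left(\frac{12}{5} - \frac{8}{17}\right) + 29} = \sqrt{\frac{164}{85} + 29} = \sqrt{\frac{2629}{85}} = \frac{\sqrt{223465}}{85} \approx 5.5614$)
$o{\left(O,v \right)} = 1$
$N + o{\left(S,- \frac{1}{22} \right)} = -1514 + 1 = -1513$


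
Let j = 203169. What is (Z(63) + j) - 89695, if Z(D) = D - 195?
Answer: 113342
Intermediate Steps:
Z(D) = -195 + D
(Z(63) + j) - 89695 = ((-195 + 63) + 203169) - 89695 = (-132 + 203169) - 89695 = 203037 - 89695 = 113342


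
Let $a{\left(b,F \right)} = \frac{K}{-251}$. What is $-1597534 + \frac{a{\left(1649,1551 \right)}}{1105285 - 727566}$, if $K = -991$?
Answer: $- \frac{151458155180455}{94807469} \approx -1.5975 \cdot 10^{6}$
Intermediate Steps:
$a{\left(b,F \right)} = \frac{991}{251}$ ($a{\left(b,F \right)} = - \frac{991}{-251} = \left(-991\right) \left(- \frac{1}{251}\right) = \frac{991}{251}$)
$-1597534 + \frac{a{\left(1649,1551 \right)}}{1105285 - 727566} = -1597534 + \frac{991}{251 \left(1105285 - 727566\right)} = -1597534 + \frac{991}{251 \cdot 377719} = -1597534 + \frac{991}{251} \cdot \frac{1}{377719} = -1597534 + \frac{991}{94807469} = - \frac{151458155180455}{94807469}$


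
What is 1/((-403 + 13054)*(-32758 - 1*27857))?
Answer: -1/766840365 ≈ -1.3041e-9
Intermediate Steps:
1/((-403 + 13054)*(-32758 - 1*27857)) = 1/(12651*(-32758 - 27857)) = (1/12651)/(-60615) = (1/12651)*(-1/60615) = -1/766840365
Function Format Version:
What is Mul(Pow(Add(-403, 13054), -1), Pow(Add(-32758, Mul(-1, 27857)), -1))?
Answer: Rational(-1, 766840365) ≈ -1.3041e-9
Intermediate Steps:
Mul(Pow(Add(-403, 13054), -1), Pow(Add(-32758, Mul(-1, 27857)), -1)) = Mul(Pow(12651, -1), Pow(Add(-32758, -27857), -1)) = Mul(Rational(1, 12651), Pow(-60615, -1)) = Mul(Rational(1, 12651), Rational(-1, 60615)) = Rational(-1, 766840365)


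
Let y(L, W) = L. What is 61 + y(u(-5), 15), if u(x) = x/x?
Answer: 62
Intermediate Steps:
u(x) = 1
61 + y(u(-5), 15) = 61 + 1 = 62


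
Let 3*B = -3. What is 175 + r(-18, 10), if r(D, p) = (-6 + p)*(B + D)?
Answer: 99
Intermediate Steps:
B = -1 (B = (⅓)*(-3) = -1)
r(D, p) = (-1 + D)*(-6 + p) (r(D, p) = (-6 + p)*(-1 + D) = (-1 + D)*(-6 + p))
175 + r(-18, 10) = 175 + (6 - 1*10 - 6*(-18) - 18*10) = 175 + (6 - 10 + 108 - 180) = 175 - 76 = 99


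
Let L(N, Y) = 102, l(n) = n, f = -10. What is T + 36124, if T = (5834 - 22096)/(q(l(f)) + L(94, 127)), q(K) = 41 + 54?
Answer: 7100166/197 ≈ 36041.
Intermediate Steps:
q(K) = 95
T = -16262/197 (T = (5834 - 22096)/(95 + 102) = -16262/197 ≈ -82.548)
T + 36124 = -16262/197 + 36124 = 7100166/197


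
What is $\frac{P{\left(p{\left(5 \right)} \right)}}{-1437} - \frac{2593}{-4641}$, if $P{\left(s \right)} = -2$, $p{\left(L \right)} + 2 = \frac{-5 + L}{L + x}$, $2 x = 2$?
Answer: $\frac{415047}{741013} \approx 0.56011$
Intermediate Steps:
$x = 1$ ($x = \frac{1}{2} \cdot 2 = 1$)
$p{\left(L \right)} = -2 + \frac{-5 + L}{1 + L}$ ($p{\left(L \right)} = -2 + \frac{-5 + L}{L + 1} = -2 + \frac{-5 + L}{1 + L}$)
$\frac{P{\left(p{\left(5 \right)} \right)}}{-1437} - \frac{2593}{-4641} = - \frac{2}{-1437} - \frac{2593}{-4641} = \left(-2\right) \left(- \frac{1}{1437}\right) - - \frac{2593}{4641} = \frac{2}{1437} + \frac{2593}{4641} = \frac{415047}{741013}$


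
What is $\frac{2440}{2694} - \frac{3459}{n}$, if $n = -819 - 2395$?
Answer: $\frac{8580353}{4329258} \approx 1.9819$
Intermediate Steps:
$n = -3214$ ($n = -819 - 2395 = -3214$)
$\frac{2440}{2694} - \frac{3459}{n} = \frac{2440}{2694} - \frac{3459}{-3214} = 2440 \cdot \frac{1}{2694} - - \frac{3459}{3214} = \frac{1220}{1347} + \frac{3459}{3214} = \frac{8580353}{4329258}$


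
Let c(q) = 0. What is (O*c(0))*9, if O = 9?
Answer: 0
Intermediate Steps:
(O*c(0))*9 = (9*0)*9 = 0*9 = 0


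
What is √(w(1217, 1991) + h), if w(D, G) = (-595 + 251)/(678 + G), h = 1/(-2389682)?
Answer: 3*I*√582567350893960274/6378061258 ≈ 0.35901*I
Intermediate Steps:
h = -1/2389682 ≈ -4.1847e-7
w(D, G) = -344/(678 + G)
√(w(1217, 1991) + h) = √(-344/(678 + 1991) - 1/2389682) = √(-344/2669 - 1/2389682) = √(-822053277/6378061258) = 3*I*√582567350893960274/6378061258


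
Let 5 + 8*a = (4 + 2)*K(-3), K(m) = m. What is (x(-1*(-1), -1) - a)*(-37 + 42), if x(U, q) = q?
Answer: 75/8 ≈ 9.3750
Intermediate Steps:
a = -23/8 (a = -5/8 + ((4 + 2)*(-3))/8 = -5/8 + (6*(-3))/8 = -5/8 + (⅛)*(-18) = -5/8 - 9/4 = -23/8 ≈ -2.8750)
(x(-1*(-1), -1) - a)*(-37 + 42) = (-1 - 1*(-23/8))*(-37 + 42) = (-1 + 23/8)*5 = (15/8)*5 = 75/8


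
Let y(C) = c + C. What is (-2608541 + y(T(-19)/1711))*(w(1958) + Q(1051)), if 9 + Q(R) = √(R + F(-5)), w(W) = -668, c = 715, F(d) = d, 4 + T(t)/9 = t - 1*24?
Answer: 3020767709993/1711 - 4461990709*√1046/1711 ≈ 1.6812e+9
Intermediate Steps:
T(t) = -252 + 9*t (T(t) = -36 + 9*(t - 1*24) = -36 + 9*(t - 24) = -36 + 9*(-24 + t) = -36 + (-216 + 9*t) = -252 + 9*t)
y(C) = 715 + C
Q(R) = -9 + √(-5 + R) (Q(R) = -9 + √(R - 5) = -9 + √(-5 + R))
(-2608541 + y(T(-19)/1711))*(w(1958) + Q(1051)) = (-2608541 + (715 + (-252 + 9*(-19))/1711))*(-668 + (-9 + √(-5 + 1051))) = (-2608541 + (715 + (-252 - 171)*(1/1711)))*(-668 + (-9 + √1046)) = (-2608541 + (715 - 423*1/1711))*(-677 + √1046) = (-2608541 + (715 - 423/1711))*(-677 + √1046) = (-2608541 + 1222942/1711)*(-677 + √1046) = -4461990709*(-677 + √1046)/1711 = 3020767709993/1711 - 4461990709*√1046/1711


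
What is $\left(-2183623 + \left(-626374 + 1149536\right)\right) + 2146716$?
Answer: $486255$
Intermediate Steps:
$\left(-2183623 + \left(-626374 + 1149536\right)\right) + 2146716 = \left(-2183623 + 523162\right) + 2146716 = -1660461 + 2146716 = 486255$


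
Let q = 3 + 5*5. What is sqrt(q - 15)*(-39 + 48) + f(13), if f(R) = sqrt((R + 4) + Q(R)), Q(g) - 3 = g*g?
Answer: 3*sqrt(21) + 9*sqrt(13) ≈ 46.198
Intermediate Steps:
q = 28 (q = 3 + 25 = 28)
Q(g) = 3 + g**2 (Q(g) = 3 + g*g = 3 + g**2)
f(R) = sqrt(7 + R + R**2) (f(R) = sqrt((R + 4) + (3 + R**2)) = sqrt((4 + R) + (3 + R**2)) = sqrt(7 + R + R**2))
sqrt(q - 15)*(-39 + 48) + f(13) = sqrt(28 - 15)*(-39 + 48) + sqrt(7 + 13 + 13**2) = sqrt(13)*9 + sqrt(7 + 13 + 169) = 9*sqrt(13) + sqrt(189) = 9*sqrt(13) + 3*sqrt(21) = 3*sqrt(21) + 9*sqrt(13)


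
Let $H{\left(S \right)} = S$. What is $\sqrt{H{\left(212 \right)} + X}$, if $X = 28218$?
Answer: $\sqrt{28430} \approx 168.61$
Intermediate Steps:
$\sqrt{H{\left(212 \right)} + X} = \sqrt{212 + 28218} = \sqrt{28430}$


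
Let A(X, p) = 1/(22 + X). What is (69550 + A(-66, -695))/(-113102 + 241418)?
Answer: 3060199/5645904 ≈ 0.54202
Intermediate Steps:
(69550 + A(-66, -695))/(-113102 + 241418) = (69550 + 1/(22 - 66))/(-113102 + 241418) = (69550 + 1/(-44))/128316 = (69550 - 1/44)*(1/128316) = (3060199/44)*(1/128316) = 3060199/5645904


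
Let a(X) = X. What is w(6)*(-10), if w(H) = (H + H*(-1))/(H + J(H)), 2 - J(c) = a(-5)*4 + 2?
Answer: 0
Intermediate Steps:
J(c) = 20 (J(c) = 2 - (-5*4 + 2) = 2 - (-20 + 2) = 2 - 1*(-18) = 2 + 18 = 20)
w(H) = 0 (w(H) = (H + H*(-1))/(H + 20) = (H - H)/(20 + H) = 0/(20 + H) = 0)
w(6)*(-10) = 0*(-10) = 0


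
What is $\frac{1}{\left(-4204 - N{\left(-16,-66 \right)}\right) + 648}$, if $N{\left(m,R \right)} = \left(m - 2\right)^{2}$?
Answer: $- \frac{1}{3880} \approx -0.00025773$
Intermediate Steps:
$N{\left(m,R \right)} = \left(-2 + m\right)^{2}$
$\frac{1}{\left(-4204 - N{\left(-16,-66 \right)}\right) + 648} = \frac{1}{\left(-4204 - \left(-2 - 16\right)^{2}\right) + 648} = \frac{1}{\left(-4204 - \left(-18\right)^{2}\right) + 648} = \frac{1}{\left(-4204 - 324\right) + 648} = \frac{1}{-4528 + 648} = \frac{1}{-3880} = - \frac{1}{3880}$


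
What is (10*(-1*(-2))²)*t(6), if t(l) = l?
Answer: 240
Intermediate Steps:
(10*(-1*(-2))²)*t(6) = (10*(-1*(-2))²)*6 = (10*2²)*6 = (10*4)*6 = 40*6 = 240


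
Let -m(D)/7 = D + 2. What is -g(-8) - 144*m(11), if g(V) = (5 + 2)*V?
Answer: 13160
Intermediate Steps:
m(D) = -14 - 7*D (m(D) = -7*(D + 2) = -7*(2 + D) = -14 - 7*D)
g(V) = 7*V
-g(-8) - 144*m(11) = -7*(-8) - 144*(-14 - 7*11) = -1*(-56) - 144*(-14 - 77) = 56 - 144*(-91) = 56 + 13104 = 13160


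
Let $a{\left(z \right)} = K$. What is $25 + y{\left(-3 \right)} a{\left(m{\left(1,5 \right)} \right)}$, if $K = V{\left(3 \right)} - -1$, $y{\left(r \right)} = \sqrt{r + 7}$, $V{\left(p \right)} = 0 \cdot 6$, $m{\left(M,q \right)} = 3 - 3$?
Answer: $27$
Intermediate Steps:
$m{\left(M,q \right)} = 0$ ($m{\left(M,q \right)} = 3 - 3 = 0$)
$V{\left(p \right)} = 0$
$y{\left(r \right)} = \sqrt{7 + r}$
$K = 1$ ($K = 0 - -1 = 0 + 1 = 1$)
$a{\left(z \right)} = 1$
$25 + y{\left(-3 \right)} a{\left(m{\left(1,5 \right)} \right)} = 25 + \sqrt{7 - 3} \cdot 1 = 25 + \sqrt{4} \cdot 1 = 25 + 2 \cdot 1 = 25 + 2 = 27$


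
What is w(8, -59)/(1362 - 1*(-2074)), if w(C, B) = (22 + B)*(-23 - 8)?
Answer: 1147/3436 ≈ 0.33382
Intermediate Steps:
w(C, B) = -682 - 31*B (w(C, B) = (22 + B)*(-31) = -682 - 31*B)
w(8, -59)/(1362 - 1*(-2074)) = (-682 - 31*(-59))/(1362 - 1*(-2074)) = (-682 + 1829)/(1362 + 2074) = 1147/3436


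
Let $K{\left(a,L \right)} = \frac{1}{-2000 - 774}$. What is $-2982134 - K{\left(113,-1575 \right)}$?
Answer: $- \frac{8272439715}{2774} \approx -2.9821 \cdot 10^{6}$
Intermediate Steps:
$K{\left(a,L \right)} = - \frac{1}{2774}$ ($K{\left(a,L \right)} = \frac{1}{-2774} = - \frac{1}{2774}$)
$-2982134 - K{\left(113,-1575 \right)} = -2982134 - - \frac{1}{2774} = -2982134 + \frac{1}{2774} = - \frac{8272439715}{2774}$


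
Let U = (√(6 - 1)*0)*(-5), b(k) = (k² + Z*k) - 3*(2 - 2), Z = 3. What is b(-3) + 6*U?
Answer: 0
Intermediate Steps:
b(k) = k² + 3*k (b(k) = (k² + 3*k) - 3*(2 - 2) = (k² + 3*k) - 3*0 = (k² + 3*k) + 0 = k² + 3*k)
U = 0 (U = (√5*0)*(-5) = 0*(-5) = 0)
b(-3) + 6*U = -3*(3 - 3) + 6*0 = -3*0 + 0 = 0 + 0 = 0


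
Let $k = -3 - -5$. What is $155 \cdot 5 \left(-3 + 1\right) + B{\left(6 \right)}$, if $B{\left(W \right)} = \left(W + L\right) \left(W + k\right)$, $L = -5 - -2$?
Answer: $-1526$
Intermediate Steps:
$L = -3$ ($L = -5 + 2 = -3$)
$k = 2$ ($k = -3 + 5 = 2$)
$B{\left(W \right)} = \left(-3 + W\right) \left(2 + W\right)$ ($B{\left(W \right)} = \left(W - 3\right) \left(W + 2\right) = \left(-3 + W\right) \left(2 + W\right)$)
$155 \cdot 5 \left(-3 + 1\right) + B{\left(6 \right)} = 155 \cdot 5 \left(-3 + 1\right) - \left(12 - 36\right) = 155 \cdot 5 \left(-2\right) - -24 = 155 \left(-10\right) + 24 = -1550 + 24 = -1526$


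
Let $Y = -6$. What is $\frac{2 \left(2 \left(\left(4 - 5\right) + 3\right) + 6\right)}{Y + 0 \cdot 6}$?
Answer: $- \frac{10}{3} \approx -3.3333$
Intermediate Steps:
$\frac{2 \left(2 \left(\left(4 - 5\right) + 3\right) + 6\right)}{Y + 0 \cdot 6} = \frac{2 \left(2 \left(\left(4 - 5\right) + 3\right) + 6\right)}{-6 + 0 \cdot 6} = \frac{2 \left(2 \left(\left(4 - 5\right) + 3\right) + 6\right)}{-6 + 0} = \frac{2 \left(2 \left(-1 + 3\right) + 6\right)}{-6} = 2 \left(2 \cdot 2 + 6\right) \left(- \frac{1}{6}\right) = 2 \left(4 + 6\right) \left(- \frac{1}{6}\right) = 2 \cdot 10 \left(- \frac{1}{6}\right) = 20 \left(- \frac{1}{6}\right) = - \frac{10}{3}$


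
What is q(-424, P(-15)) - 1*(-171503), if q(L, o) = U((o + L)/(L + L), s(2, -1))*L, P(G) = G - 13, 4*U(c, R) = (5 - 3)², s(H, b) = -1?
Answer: 171079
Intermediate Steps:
U(c, R) = 1 (U(c, R) = (5 - 3)²/4 = (¼)*2² = (¼)*4 = 1)
P(G) = -13 + G
q(L, o) = L (q(L, o) = 1*L = L)
q(-424, P(-15)) - 1*(-171503) = -424 - 1*(-171503) = -424 + 171503 = 171079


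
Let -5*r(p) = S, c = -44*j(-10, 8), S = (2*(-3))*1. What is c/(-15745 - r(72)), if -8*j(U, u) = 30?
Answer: -825/78731 ≈ -0.010479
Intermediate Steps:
j(U, u) = -15/4 (j(U, u) = -1/8*30 = -15/4)
S = -6 (S = -6*1 = -6)
c = 165 (c = -44*(-15/4) = 165)
r(p) = 6/5 (r(p) = -1/5*(-6) = 6/5)
c/(-15745 - r(72)) = 165/(-15745 - 1*6/5) = 165/(-15745 - 6/5) = 165/(-78731/5) = 165*(-5/78731) = -825/78731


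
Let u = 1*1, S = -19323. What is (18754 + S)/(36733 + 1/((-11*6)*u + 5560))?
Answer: -3126086/201811103 ≈ -0.015490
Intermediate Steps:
u = 1
(18754 + S)/(36733 + 1/((-11*6)*u + 5560)) = (18754 - 19323)/(36733 + 1/(-11*6*1 + 5560)) = -569/(36733 + 1/(-66*1 + 5560)) = -569/(36733 + 1/(-66 + 5560)) = -569/(36733 + 1/5494) = -569/201811103/5494 = -569*5494/201811103 = -3126086/201811103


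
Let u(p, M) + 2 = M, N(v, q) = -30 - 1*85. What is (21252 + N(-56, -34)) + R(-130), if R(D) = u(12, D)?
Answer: 21005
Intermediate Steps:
N(v, q) = -115 (N(v, q) = -30 - 85 = -115)
u(p, M) = -2 + M
R(D) = -2 + D
(21252 + N(-56, -34)) + R(-130) = (21252 - 115) + (-2 - 130) = 21137 - 132 = 21005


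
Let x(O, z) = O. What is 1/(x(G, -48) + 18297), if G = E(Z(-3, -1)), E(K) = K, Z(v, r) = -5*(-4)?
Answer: 1/18317 ≈ 5.4594e-5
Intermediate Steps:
Z(v, r) = 20
G = 20
1/(x(G, -48) + 18297) = 1/(20 + 18297) = 1/18317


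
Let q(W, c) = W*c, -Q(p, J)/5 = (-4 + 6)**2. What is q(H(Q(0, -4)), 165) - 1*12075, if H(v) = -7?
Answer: -13230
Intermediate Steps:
Q(p, J) = -20 (Q(p, J) = -5*(-4 + 6)**2 = -5*2**2 = -5*4 = -20)
q(H(Q(0, -4)), 165) - 1*12075 = -7*165 - 1*12075 = -1155 - 12075 = -13230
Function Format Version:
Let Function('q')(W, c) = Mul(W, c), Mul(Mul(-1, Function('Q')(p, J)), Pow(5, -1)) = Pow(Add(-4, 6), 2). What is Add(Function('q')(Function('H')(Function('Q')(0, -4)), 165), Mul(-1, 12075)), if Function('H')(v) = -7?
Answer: -13230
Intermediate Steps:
Function('Q')(p, J) = -20 (Function('Q')(p, J) = Mul(-5, Pow(Add(-4, 6), 2)) = Mul(-5, Pow(2, 2)) = Mul(-5, 4) = -20)
Add(Function('q')(Function('H')(Function('Q')(0, -4)), 165), Mul(-1, 12075)) = Add(Mul(-7, 165), Mul(-1, 12075)) = Add(-1155, -12075) = -13230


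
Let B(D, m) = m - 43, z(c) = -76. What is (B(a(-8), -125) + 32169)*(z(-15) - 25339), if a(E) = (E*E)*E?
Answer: -813305415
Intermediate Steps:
a(E) = E**3 (a(E) = E**2*E = E**3)
B(D, m) = -43 + m
(B(a(-8), -125) + 32169)*(z(-15) - 25339) = ((-43 - 125) + 32169)*(-76 - 25339) = (-168 + 32169)*(-25415) = 32001*(-25415) = -813305415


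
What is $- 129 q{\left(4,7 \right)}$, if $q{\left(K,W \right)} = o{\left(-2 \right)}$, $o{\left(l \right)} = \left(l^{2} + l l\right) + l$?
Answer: $-774$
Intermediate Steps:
$o{\left(l \right)} = l + 2 l^{2}$ ($o{\left(l \right)} = \left(l^{2} + l^{2}\right) + l = 2 l^{2} + l = l + 2 l^{2}$)
$q{\left(K,W \right)} = 6$ ($q{\left(K,W \right)} = - 2 \left(1 + 2 \left(-2\right)\right) = - 2 \left(1 - 4\right) = \left(-2\right) \left(-3\right) = 6$)
$- 129 q{\left(4,7 \right)} = \left(-129\right) 6 = -774$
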